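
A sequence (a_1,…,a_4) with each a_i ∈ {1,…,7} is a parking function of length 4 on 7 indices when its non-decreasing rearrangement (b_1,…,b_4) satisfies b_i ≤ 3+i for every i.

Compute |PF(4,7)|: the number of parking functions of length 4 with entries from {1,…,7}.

|PF| = 4·8^3 = 4·512 = 2048 [KW]
One tuple (2,2,5,7) → sorted (2,2,5,7): b_i ≤ 3+i ∀i, a PF.

2048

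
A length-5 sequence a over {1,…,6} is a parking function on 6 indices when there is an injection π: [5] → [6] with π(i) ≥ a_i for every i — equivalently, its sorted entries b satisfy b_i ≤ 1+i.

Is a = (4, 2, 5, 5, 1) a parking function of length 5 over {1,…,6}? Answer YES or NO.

Sorted: b = (1, 2, 4, 5, 5).
  b_1=1 ≤ 2
  b_2=2 ≤ 3
  b_3=4 ≤ 4
  b_4=5 ≤ 5
  b_5=5 ≤ 6
All bounds hold ⇒ YES

YES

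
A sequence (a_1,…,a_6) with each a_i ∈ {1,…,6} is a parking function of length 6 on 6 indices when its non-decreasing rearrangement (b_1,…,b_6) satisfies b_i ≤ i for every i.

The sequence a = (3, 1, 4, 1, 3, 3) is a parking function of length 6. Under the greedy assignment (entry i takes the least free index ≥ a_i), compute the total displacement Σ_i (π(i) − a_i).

6

Σπ = 6·7/2 = 21 (π permutes [6]); Σa = 3+1+4+1+3+3 = 15; disp = 21−15 = 6.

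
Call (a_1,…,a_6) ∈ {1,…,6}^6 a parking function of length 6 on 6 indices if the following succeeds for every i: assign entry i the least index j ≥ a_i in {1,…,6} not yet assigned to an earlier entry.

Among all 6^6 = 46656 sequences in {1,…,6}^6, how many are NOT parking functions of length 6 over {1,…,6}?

|PF| = (6+1−6)·(6+1)^{6−1} = 1·16807 = 16807
Check (5,2,6,3,2,5) → sorted (2,2,3,5,5,6): b_1=2>1, not a PF.
So 46656 − 16807 = 29849 fail.

29849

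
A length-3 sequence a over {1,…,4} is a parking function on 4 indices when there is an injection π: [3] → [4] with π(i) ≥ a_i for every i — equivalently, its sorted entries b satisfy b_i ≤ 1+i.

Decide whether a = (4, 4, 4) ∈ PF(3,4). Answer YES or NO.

NO

Sorted: b = (4, 4, 4).
  b_1=4 > 2
  fails at i=1 ⇒ NO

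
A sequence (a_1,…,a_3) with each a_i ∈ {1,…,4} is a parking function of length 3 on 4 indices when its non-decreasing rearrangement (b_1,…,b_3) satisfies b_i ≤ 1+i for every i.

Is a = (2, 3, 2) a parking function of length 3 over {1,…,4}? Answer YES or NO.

YES

Sorted: b = (2, 2, 3).
  b_1=2 ≤ 2
  b_2=2 ≤ 3
  b_3=3 ≤ 4
All bounds hold ⇒ YES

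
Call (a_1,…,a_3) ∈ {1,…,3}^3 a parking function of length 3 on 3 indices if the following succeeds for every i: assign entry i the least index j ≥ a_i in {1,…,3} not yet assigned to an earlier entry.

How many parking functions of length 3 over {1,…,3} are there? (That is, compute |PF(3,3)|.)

|PF(3,3)| = (4−3)·4^(3−1) = 1×16 = 16
E.g. (1,2,3) → sorted (1,2,3): b_i ≤ i ∀i, a PF.

16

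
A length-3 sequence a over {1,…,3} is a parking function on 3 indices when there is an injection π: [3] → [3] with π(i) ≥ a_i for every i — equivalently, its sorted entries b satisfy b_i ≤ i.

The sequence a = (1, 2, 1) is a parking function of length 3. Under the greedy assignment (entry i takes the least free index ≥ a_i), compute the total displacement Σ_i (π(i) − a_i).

Σπ = 6 ({1..3} each once); Σa = 1+2+1 = 4; disp = 6−4 = 2.

2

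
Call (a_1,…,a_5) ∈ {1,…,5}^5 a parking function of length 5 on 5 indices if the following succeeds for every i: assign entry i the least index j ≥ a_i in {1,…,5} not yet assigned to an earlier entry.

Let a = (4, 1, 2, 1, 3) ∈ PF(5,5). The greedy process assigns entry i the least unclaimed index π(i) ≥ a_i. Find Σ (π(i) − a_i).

Σπ(i) = 1+…+5 = 15; Σa = 4+1+2+1+3 = 11; disp = 15−11 = 4.

4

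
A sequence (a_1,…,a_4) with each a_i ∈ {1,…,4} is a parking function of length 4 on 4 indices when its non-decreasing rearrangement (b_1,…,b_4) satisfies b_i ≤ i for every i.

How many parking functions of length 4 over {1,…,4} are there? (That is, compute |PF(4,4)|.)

#PF = (4+1−4)·(4+1)^{4−1} = 1×125 = 125 (Konheim–Weiss)
One tuple (1,1,2,4) → sorted (1,1,2,4): b_i ≤ i ∀i, a PF.

125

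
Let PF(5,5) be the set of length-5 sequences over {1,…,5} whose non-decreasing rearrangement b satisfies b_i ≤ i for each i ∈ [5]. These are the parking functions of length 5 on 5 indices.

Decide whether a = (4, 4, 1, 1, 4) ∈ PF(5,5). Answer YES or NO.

Order a: b = (1, 1, 4, 4, 4).
  b_1=1 ≤ 1
  b_2=1 ≤ 2
  b_3=4 > 3
  fails at i=3 ⇒ NO

NO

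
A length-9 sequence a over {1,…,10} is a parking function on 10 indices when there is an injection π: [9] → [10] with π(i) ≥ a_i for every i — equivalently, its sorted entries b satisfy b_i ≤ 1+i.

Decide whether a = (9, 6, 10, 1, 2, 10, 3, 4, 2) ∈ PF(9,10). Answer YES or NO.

NO

Sorted: b = (1, 2, 2, 3, 4, 6, 9, 10, 10).
  b_1=1 ≤ 2
  b_2=2 ≤ 3
  b_3=2 ≤ 4
  b_4=3 ≤ 5
  b_5=4 ≤ 6
  b_6=6 ≤ 7
  b_7=9 > 8
  fails at i=7 ⇒ NO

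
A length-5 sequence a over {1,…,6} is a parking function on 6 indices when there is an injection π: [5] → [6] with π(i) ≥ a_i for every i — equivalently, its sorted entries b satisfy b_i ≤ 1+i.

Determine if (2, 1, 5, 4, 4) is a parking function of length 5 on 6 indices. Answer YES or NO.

YES

Order a: b = (1, 2, 4, 4, 5).
  b_1=1 ≤ 2
  b_2=2 ≤ 3
  b_3=4 ≤ 4
  b_4=4 ≤ 5
  b_5=5 ≤ 6
All bounds hold ⇒ YES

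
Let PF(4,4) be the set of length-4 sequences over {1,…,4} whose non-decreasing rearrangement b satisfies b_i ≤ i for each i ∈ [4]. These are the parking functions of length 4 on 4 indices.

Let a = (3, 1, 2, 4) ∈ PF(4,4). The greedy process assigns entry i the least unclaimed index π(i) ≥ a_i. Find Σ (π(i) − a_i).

0

Σπ = 4·5/2 = 10 (π permutes [4]); Σa = 3+1+2+4 = 10; disp = 10−10 = 0.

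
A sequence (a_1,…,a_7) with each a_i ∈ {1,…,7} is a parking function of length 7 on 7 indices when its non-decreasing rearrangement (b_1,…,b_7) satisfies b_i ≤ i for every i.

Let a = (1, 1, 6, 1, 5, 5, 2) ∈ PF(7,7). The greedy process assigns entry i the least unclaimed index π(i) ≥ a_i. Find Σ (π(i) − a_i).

Σπ(i) = 1+…+7 = 28; Σa = 1+1+6+1+5+5+2 = 21; disp = 28−21 = 7.

7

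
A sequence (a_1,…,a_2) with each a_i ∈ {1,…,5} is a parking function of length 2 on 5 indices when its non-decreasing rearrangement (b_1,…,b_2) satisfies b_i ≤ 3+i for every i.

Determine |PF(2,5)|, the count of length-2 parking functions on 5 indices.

|PF(2,5)| = (5−2+1)·(5+1)^(2−1) = 4×6 = 24 (Konheim–Weiss)
E.g. (2,5) → sorted (2,5): b_i ≤ 3+i ∀i, a PF.

24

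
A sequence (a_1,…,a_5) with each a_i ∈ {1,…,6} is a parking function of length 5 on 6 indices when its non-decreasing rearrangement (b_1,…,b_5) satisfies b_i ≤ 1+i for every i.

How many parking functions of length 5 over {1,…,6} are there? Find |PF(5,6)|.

4802

#PF = 2·7^4 = 2 · 2401 = 4802 (Konheim–Weiss)
One tuple (1,3,1,3,2) → sorted (1,1,2,3,3): b_i ≤ 1+i ∀i, a PF.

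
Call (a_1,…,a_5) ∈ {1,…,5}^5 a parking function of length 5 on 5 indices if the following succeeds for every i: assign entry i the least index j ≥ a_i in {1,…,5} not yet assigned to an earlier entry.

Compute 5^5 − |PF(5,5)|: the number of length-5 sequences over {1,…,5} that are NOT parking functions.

|PF| = (5+1−5)·(5+1)^{5−1} = 1·1296 = 1296 [KW]
One tuple (5,5,5,4,4) → sorted (4,4,5,5,5): b_1=4>1, not a PF.
So 3125 − 1296 = 1829 fail.

1829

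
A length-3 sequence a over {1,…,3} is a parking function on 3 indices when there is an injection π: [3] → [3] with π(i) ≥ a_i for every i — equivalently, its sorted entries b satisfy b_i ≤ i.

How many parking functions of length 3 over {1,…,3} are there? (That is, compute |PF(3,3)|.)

#PF = (3+1−3)·(3+1)^{3−1} = 1 · 16 = 16 (Pollak)
One tuple (3,2,1) → sorted (1,2,3): b_i ≤ i ∀i, a PF.

16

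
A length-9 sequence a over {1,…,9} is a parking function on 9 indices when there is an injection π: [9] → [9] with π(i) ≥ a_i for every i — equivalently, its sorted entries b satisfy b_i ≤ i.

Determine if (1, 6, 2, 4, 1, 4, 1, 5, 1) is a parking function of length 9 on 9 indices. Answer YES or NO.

YES

Sorted: b = (1, 1, 1, 1, 2, 4, 4, 5, 6).
  b_1=1 ≤ 1
  b_2=1 ≤ 2
  b_3=1 ≤ 3
  b_4=1 ≤ 4
  b_5=2 ≤ 5
  b_6=4 ≤ 6
  b_7=4 ≤ 7
  b_8=5 ≤ 8
  b_9=6 ≤ 9
All bounds hold ⇒ YES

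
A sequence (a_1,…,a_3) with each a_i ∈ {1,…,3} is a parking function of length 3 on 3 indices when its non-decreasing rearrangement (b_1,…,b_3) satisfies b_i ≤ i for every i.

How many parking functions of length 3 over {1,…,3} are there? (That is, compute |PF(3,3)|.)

#PF = (3−3+1)·(3+1)^(3−1) = 1·16 = 16 (Konheim–Weiss)
One tuple (2,1,3) → sorted (1,2,3): b_i ≤ i ∀i, a PF.

16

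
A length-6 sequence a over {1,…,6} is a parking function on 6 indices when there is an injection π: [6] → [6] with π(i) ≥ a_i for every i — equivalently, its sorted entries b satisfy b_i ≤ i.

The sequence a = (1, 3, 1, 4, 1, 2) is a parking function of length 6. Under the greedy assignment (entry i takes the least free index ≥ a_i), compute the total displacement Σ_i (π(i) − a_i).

9

Σπ(i) = 1+…+6 = 21; Σa = 1+3+1+4+1+2 = 12; disp = 21−12 = 9.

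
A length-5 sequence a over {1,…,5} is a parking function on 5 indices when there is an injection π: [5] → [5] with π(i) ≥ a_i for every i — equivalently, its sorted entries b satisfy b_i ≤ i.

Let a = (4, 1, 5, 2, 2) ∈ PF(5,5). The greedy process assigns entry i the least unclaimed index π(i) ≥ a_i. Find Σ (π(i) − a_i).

Σπ = 15 ({1..5} each once); Σa = 4+1+5+2+2 = 14; disp = 15−14 = 1.

1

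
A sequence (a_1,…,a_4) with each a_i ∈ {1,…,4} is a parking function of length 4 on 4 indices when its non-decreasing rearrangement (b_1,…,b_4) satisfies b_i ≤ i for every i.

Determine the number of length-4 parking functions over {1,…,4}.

|PF(4,4)| = 1·5^3 = 1·125 = 125 [KW]
E.g. (2,4,1,1) → sorted (1,1,2,4): b_i ≤ i ∀i, a PF.

125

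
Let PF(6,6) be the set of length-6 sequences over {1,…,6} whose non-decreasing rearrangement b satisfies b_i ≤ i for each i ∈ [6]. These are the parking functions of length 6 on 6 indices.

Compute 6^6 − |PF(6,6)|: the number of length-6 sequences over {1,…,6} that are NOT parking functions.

#PF = (6−6+1)·(6+1)^(6−1) = 1×16807 = 16807
One tuple (3,3,3,2,4,5) → sorted (2,3,3,3,4,5): b_1=2>1, not a PF.
So 46656 − 16807 = 29849 fail.

29849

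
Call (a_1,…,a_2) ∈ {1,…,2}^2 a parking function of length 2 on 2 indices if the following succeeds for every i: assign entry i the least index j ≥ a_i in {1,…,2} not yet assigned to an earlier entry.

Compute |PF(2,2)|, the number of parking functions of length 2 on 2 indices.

3

|PF| = (2−2+1)·(2+1)^(2−1) = 1 · 3 = 3 (Pollak)
E.g. (1,1) → sorted (1,1): b_i ≤ i ∀i, a PF.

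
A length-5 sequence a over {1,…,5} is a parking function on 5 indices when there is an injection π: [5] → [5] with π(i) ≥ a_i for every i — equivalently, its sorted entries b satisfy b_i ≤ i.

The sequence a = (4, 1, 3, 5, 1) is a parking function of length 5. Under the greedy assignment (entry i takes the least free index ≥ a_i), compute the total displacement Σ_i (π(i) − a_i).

1

Σπ(i) = 1+…+5 = 15; Σa = 4+1+3+5+1 = 14; disp = 15−14 = 1.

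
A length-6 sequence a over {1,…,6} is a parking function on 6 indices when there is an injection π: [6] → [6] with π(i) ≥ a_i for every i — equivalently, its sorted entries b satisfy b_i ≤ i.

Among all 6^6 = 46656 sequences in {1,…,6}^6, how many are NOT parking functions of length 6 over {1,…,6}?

Count = (6+1−6)·(6+1)^{6−1} = 1 · 16807 = 16807 (Pollak)
One tuple (4,6,5,2,1,6) → sorted (1,2,4,5,6,6): b_3=4>3, not a PF.
6^6 − 16807 = 46656 − 16807 = 29849

29849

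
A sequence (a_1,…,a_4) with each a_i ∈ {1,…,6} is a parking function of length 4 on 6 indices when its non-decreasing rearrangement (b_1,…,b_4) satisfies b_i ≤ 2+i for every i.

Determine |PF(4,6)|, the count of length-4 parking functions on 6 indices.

1029

|PF(4,6)| = 3·7^3 = 3 · 343 = 1029
One tuple (3,5,3,2) → sorted (2,3,3,5): b_i ≤ 2+i ∀i, a PF.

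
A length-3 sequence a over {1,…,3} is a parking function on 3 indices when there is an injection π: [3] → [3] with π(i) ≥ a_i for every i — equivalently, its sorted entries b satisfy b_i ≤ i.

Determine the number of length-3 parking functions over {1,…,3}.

16

|PF| = 1·4^2 = 1 · 16 = 16 [KW]
E.g. (1,1,2) → sorted (1,1,2): b_i ≤ i ∀i, a PF.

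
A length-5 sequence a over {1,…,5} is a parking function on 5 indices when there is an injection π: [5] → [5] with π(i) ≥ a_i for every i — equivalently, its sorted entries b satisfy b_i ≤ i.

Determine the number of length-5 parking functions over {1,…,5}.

1296

Count = (5−5+1)·(5+1)^(5−1) = 1·1296 = 1296
E.g. (4,4,1,1,3) → sorted (1,1,3,4,4): b_i ≤ i ∀i, a PF.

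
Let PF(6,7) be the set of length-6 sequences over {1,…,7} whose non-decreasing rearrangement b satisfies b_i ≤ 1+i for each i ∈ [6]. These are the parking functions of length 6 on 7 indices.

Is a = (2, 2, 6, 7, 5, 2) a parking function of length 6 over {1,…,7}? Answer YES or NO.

YES

Sorted: b = (2, 2, 2, 5, 6, 7).
  b_1=2 ≤ 2
  b_2=2 ≤ 3
  b_3=2 ≤ 4
  b_4=5 ≤ 5
  b_5=6 ≤ 6
  b_6=7 ≤ 7
All bounds hold ⇒ YES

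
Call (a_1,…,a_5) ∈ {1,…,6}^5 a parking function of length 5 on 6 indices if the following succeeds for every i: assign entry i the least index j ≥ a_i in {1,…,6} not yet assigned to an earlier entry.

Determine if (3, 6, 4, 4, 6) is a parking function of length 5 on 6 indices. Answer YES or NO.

NO

Rearranged: b = (3, 4, 4, 6, 6).
  b_1=3 > 2
  fails at i=1 ⇒ NO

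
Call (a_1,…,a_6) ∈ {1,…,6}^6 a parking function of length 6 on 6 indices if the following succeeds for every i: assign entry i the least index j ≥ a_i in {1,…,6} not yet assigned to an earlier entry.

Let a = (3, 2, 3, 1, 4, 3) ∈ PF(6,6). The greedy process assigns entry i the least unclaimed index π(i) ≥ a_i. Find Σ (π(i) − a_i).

Σπ = 6·7/2 = 21 (π permutes [6]); Σa = 3+2+3+1+4+3 = 16; disp = 21−16 = 5.

5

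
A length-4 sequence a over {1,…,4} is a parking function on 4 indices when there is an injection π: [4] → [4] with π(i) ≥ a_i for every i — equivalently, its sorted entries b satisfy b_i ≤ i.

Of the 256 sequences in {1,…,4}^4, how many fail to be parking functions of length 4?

#PF = 1·5^3 = 1×125 = 125 (Pollak)
One tuple (4,2,2,4) → sorted (2,2,4,4): b_1=2>1, not a PF.
So 256 − 125 = 131 fail.

131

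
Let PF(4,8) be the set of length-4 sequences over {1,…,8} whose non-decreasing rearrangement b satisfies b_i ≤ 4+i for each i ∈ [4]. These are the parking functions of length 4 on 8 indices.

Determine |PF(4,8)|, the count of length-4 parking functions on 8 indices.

3645

#PF = (8−4+1)·(8+1)^(4−1) = 5×729 = 3645 [KW]
Example (7,7,1,5) → sorted (1,5,7,7): b_i ≤ 4+i ∀i, a PF.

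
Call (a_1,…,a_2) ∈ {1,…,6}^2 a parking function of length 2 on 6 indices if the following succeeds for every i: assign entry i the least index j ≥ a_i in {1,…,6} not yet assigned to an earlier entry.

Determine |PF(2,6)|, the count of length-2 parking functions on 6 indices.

|PF| = (6−2+1)·(6+1)^(2−1) = 5 · 7 = 35 (Pollak)
Example (3,1) → sorted (1,3): b_i ≤ 4+i ∀i, a PF.

35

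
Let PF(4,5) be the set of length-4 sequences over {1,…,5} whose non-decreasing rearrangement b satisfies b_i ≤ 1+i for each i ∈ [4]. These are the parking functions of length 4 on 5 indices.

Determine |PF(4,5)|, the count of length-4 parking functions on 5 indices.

Count = 2·6^3 = 2×216 = 432 (Pollak)
Check (3,1,4,3) → sorted (1,3,3,4): b_i ≤ 1+i ∀i, a PF.

432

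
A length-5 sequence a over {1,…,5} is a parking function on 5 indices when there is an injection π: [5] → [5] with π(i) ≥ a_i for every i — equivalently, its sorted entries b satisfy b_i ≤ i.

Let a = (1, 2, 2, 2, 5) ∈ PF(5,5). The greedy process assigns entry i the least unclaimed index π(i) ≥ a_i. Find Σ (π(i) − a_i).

3

Σπ(i) = 1+…+5 = 15; Σa = 1+2+2+2+5 = 12; disp = 15−12 = 3.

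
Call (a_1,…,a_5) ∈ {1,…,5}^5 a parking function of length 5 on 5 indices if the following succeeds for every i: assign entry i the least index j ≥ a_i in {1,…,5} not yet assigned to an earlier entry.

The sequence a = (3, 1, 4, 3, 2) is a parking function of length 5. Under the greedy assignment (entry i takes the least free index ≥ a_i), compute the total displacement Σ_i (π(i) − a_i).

2

Σπ = 5·6/2 = 15 (π permutes [5]); Σa = 3+1+4+3+2 = 13; disp = 15−13 = 2.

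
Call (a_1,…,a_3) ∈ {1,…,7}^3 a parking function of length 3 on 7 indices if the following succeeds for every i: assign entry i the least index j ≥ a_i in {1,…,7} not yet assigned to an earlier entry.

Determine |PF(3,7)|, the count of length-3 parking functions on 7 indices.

320

#PF = 5·8^2 = 5 · 64 = 320
E.g. (2,3,7) → sorted (2,3,7): b_i ≤ 4+i ∀i, a PF.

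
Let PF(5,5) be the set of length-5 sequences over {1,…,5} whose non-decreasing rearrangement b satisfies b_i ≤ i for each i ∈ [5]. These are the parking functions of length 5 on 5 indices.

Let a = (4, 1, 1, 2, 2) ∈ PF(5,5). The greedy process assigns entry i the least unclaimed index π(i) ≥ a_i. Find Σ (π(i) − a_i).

Σπ = 15 ({1..5} each once); Σa = 4+1+1+2+2 = 10; disp = 15−10 = 5.

5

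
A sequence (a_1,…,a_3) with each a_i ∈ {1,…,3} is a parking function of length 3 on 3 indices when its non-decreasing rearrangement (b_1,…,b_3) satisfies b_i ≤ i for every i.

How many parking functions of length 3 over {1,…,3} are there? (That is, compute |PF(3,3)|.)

16

Count = (4−3)·4^(3−1) = 1 · 16 = 16 (Pollak)
E.g. (2,1,3) → sorted (1,2,3): b_i ≤ i ∀i, a PF.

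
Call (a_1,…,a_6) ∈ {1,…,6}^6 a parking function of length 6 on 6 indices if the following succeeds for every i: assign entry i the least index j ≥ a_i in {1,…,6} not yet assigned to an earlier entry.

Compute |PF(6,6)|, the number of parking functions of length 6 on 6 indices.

16807

Count = 1·7^5 = 1·16807 = 16807
Check (2,5,4,3,1,4) → sorted (1,2,3,4,4,5): b_i ≤ i ∀i, a PF.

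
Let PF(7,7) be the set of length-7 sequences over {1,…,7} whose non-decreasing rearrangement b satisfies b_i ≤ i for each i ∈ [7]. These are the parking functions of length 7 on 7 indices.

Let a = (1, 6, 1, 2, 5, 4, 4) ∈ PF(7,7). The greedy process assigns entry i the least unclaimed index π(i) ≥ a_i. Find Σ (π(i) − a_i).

Σπ = 28 ({1..7} each once); Σa = 1+6+1+2+5+4+4 = 23; disp = 28−23 = 5.

5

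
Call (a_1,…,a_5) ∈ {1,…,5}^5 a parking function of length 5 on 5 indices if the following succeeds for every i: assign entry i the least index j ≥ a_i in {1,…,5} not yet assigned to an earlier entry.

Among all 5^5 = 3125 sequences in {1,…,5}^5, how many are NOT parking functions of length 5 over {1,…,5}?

1829

#PF = 1·6^4 = 1×1296 = 1296 (Pollak)
E.g. (2,2,4,5,5) → sorted (2,2,4,5,5): b_1=2>1, not a PF.
Total 3125; non-PF = 3125−1296 = 1829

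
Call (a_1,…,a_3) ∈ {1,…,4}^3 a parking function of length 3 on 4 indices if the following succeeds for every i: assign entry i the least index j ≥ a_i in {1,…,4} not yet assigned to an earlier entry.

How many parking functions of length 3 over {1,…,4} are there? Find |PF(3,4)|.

#PF = (5−3)·5^(3−1) = 2×25 = 50 (Konheim–Weiss)
E.g. (1,2,4) → sorted (1,2,4): b_i ≤ 1+i ∀i, a PF.

50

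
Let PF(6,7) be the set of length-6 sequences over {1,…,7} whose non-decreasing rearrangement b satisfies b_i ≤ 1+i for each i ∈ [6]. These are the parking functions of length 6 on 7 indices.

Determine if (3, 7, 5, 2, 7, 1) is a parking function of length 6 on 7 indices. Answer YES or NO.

NO

Order a: b = (1, 2, 3, 5, 7, 7).
  b_1=1 ≤ 2
  b_2=2 ≤ 3
  b_3=3 ≤ 4
  b_4=5 ≤ 5
  b_5=7 > 6
  fails at i=5 ⇒ NO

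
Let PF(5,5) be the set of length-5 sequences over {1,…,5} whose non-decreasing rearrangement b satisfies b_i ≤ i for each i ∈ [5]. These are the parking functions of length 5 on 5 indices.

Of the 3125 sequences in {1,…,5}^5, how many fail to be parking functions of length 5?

Count = (5+1−5)·(5+1)^{5−1} = 1×1296 = 1296 (Pollak)
One tuple (3,3,3,5,5) → sorted (3,3,3,5,5): b_1=3>1, not a PF.
Total 3125; non-PF = 3125−1296 = 1829

1829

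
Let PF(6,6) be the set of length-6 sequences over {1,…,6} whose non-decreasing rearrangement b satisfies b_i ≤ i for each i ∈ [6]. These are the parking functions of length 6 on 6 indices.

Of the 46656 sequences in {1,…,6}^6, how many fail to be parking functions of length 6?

29849

Count = (7−6)·7^(6−1) = 1·16807 = 16807 (Pollak)
Check (3,6,6,3,6,5) → sorted (3,3,5,6,6,6): b_1=3>1, not a PF.
So 46656 − 16807 = 29849 fail.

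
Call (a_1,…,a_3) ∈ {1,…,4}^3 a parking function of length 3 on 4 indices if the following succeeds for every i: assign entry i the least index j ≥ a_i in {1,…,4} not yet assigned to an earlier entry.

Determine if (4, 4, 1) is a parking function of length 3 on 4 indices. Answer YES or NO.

NO

Order a: b = (1, 4, 4).
  b_1=1 ≤ 2
  b_2=4 > 3
  fails at i=2 ⇒ NO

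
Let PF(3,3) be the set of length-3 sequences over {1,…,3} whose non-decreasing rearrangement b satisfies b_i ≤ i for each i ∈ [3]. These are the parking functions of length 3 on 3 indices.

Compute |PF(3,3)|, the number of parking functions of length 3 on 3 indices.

16

Count = 1·4^2 = 1 · 16 = 16 (Konheim–Weiss)
E.g. (2,1,2) → sorted (1,2,2): b_i ≤ i ∀i, a PF.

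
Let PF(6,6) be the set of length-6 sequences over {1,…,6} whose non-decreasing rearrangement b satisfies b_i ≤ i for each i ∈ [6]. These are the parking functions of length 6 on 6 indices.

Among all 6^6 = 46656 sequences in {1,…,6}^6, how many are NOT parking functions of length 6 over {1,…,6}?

29849

Count = 1·7^5 = 1×16807 = 16807
Example (6,4,5,6,4,2) → sorted (2,4,4,5,6,6): b_1=2>1, not a PF.
So 46656 − 16807 = 29849 fail.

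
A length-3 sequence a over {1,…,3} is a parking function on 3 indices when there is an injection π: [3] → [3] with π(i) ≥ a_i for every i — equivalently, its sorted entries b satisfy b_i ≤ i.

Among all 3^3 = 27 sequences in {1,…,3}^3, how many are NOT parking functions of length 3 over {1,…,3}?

11

|PF(3,3)| = (3−3+1)·(3+1)^(3−1) = 1×16 = 16 [KW]
E.g. (2,3,2) → sorted (2,2,3): b_1=2>1, not a PF.
3^3 − 16 = 27 − 16 = 11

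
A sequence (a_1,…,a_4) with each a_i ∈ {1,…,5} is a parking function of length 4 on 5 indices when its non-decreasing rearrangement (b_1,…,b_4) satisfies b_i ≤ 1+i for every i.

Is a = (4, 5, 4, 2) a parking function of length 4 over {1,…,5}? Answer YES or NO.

NO

Rearranged: b = (2, 4, 4, 5).
  b_1=2 ≤ 2
  b_2=4 > 3
  fails at i=2 ⇒ NO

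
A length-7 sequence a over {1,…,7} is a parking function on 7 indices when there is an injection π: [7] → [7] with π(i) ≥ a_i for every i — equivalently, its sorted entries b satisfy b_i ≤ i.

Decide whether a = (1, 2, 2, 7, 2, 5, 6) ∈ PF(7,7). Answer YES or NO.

YES

Order a: b = (1, 2, 2, 2, 5, 6, 7).
  b_1=1 ≤ 1
  b_2=2 ≤ 2
  b_3=2 ≤ 3
  b_4=2 ≤ 4
  b_5=5 ≤ 5
  b_6=6 ≤ 6
  b_7=7 ≤ 7
All bounds hold ⇒ YES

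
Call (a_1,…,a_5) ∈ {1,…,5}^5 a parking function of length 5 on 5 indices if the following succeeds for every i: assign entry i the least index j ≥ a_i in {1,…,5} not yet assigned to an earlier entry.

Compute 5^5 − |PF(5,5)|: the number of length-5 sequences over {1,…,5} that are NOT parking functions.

1829

#PF = 1·6^4 = 1×1296 = 1296 (Pollak)
One tuple (3,4,4,4,5) → sorted (3,4,4,4,5): b_1=3>1, not a PF.
So 3125 − 1296 = 1829 fail.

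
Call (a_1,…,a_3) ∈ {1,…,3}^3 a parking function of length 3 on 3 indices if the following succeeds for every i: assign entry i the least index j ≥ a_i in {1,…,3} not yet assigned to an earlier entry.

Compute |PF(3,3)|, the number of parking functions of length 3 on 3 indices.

#PF = (4−3)·4^(3−1) = 1×16 = 16 (Konheim–Weiss)
Example (1,3,2) → sorted (1,2,3): b_i ≤ i ∀i, a PF.

16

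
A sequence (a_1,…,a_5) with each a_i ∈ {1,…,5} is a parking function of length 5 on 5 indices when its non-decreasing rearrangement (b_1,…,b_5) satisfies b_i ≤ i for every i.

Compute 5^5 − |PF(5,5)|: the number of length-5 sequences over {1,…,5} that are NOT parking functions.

1829

|PF(5,5)| = (5+1−5)·(5+1)^{5−1} = 1 · 1296 = 1296 (Konheim–Weiss)
Check (2,5,5,1,5) → sorted (1,2,5,5,5): b_3=5>3, not a PF.
So 3125 − 1296 = 1829 fail.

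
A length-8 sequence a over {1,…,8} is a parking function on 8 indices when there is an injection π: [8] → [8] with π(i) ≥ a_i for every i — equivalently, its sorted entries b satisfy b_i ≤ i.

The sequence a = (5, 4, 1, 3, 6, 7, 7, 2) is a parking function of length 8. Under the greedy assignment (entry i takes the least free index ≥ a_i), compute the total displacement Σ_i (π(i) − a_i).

1

Σπ = 36 ({1..8} each once); Σa = 5+4+1+3+6+7+7+2 = 35; disp = 36−35 = 1.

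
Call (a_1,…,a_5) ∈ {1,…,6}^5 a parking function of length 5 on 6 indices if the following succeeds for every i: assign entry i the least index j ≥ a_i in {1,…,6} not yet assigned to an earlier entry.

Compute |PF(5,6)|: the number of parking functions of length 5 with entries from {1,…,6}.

#PF = (6−5+1)·(6+1)^(5−1) = 2 · 2401 = 4802 [KW]
Check (3,2,3,6,5) → sorted (2,3,3,5,6): b_i ≤ 1+i ∀i, a PF.

4802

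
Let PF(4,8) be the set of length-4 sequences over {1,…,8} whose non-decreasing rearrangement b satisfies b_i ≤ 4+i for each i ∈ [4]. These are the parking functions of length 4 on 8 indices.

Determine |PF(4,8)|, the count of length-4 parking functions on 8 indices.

3645

|PF| = (8−4+1)·(8+1)^(4−1) = 5·729 = 3645
E.g. (3,3,6,8) → sorted (3,3,6,8): b_i ≤ 4+i ∀i, a PF.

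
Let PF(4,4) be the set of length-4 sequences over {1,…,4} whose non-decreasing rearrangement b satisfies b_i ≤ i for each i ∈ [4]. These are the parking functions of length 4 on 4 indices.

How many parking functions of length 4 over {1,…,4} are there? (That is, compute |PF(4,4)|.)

#PF = (5−4)·5^(4−1) = 1×125 = 125 (Konheim–Weiss)
One tuple (1,3,3,2) → sorted (1,2,3,3): b_i ≤ i ∀i, a PF.

125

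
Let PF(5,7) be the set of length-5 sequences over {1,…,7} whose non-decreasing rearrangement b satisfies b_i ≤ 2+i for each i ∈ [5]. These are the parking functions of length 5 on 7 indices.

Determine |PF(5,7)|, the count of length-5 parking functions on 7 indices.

Count = 3·8^4 = 3 · 4096 = 12288 (Pollak)
One tuple (2,3,7,5,2) → sorted (2,2,3,5,7): b_i ≤ 2+i ∀i, a PF.

12288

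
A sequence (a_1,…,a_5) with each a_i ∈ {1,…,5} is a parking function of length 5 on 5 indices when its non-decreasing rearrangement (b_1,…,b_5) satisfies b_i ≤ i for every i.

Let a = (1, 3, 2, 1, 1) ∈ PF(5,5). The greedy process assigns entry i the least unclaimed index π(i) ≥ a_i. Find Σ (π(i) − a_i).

Σπ(i) = 1+…+5 = 15; Σa = 1+3+2+1+1 = 8; disp = 15−8 = 7.

7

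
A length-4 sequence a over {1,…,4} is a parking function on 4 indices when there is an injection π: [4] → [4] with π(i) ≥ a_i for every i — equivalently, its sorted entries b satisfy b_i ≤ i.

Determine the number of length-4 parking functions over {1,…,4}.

125

|PF(4,4)| = (5−4)·5^(4−1) = 1 · 125 = 125
Check (2,1,2,4) → sorted (1,2,2,4): b_i ≤ i ∀i, a PF.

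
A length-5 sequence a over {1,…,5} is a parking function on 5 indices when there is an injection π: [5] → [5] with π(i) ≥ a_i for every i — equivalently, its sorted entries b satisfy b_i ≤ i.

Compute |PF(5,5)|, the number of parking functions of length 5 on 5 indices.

1296

Count = (5−5+1)·(5+1)^(5−1) = 1·1296 = 1296 (Konheim–Weiss)
Check (1,2,4,3,1) → sorted (1,1,2,3,4): b_i ≤ i ∀i, a PF.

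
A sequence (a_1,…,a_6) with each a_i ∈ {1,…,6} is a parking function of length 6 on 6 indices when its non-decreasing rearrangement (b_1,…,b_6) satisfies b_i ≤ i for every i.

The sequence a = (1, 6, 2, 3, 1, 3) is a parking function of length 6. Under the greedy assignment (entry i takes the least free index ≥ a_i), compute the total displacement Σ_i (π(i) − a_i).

Σπ = 6·7/2 = 21 (π permutes [6]); Σa = 1+6+2+3+1+3 = 16; disp = 21−16 = 5.

5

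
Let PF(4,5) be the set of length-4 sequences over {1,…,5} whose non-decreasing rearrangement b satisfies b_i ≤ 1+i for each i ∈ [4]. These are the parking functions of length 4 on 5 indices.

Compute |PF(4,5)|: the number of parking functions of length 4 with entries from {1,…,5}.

|PF(4,5)| = (5+1−4)·(5+1)^{4−1} = 2·216 = 432 [KW]
E.g. (1,1,4,1) → sorted (1,1,1,4): b_i ≤ 1+i ∀i, a PF.

432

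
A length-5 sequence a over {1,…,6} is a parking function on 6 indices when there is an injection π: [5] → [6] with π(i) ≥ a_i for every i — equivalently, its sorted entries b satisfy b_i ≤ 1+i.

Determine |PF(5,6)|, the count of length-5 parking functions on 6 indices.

4802

|PF(5,6)| = (6−5+1)·(6+1)^(5−1) = 2×2401 = 4802 (Konheim–Weiss)
Check (3,2,4,2,6) → sorted (2,2,3,4,6): b_i ≤ 1+i ∀i, a PF.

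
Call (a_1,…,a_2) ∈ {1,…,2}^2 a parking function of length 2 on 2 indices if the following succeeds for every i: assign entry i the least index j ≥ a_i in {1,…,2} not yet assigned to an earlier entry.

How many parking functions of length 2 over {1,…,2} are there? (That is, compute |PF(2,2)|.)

3

|PF| = (3−2)·3^(2−1) = 1 · 3 = 3 [KW]
Example (2,1) → sorted (1,2): b_i ≤ i ∀i, a PF.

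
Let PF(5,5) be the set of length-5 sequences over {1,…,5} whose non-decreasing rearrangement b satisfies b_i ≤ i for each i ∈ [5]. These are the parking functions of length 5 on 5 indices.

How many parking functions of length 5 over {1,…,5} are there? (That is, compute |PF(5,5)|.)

#PF = 1·6^4 = 1×1296 = 1296 (Pollak)
Check (5,4,1,2,3) → sorted (1,2,3,4,5): b_i ≤ i ∀i, a PF.

1296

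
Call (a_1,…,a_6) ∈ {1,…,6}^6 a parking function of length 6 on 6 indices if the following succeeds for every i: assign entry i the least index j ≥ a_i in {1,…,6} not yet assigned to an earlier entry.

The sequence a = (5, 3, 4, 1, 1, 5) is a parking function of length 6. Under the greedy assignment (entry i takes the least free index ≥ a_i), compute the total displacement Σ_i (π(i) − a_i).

Σπ = 21 ({1..6} each once); Σa = 5+3+4+1+1+5 = 19; disp = 21−19 = 2.

2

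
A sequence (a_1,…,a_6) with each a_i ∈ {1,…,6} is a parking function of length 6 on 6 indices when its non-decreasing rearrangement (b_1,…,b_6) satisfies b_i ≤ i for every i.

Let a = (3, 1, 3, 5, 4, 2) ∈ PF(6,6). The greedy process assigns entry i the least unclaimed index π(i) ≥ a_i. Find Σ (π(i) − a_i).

Σπ = 21 ({1..6} each once); Σa = 3+1+3+5+4+2 = 18; disp = 21−18 = 3.

3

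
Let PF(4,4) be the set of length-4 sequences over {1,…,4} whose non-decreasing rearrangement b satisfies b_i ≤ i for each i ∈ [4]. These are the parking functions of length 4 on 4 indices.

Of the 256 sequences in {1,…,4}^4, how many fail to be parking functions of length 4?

131

|PF(4,4)| = (4+1−4)·(4+1)^{4−1} = 1×125 = 125 [KW]
Example (3,2,4,3) → sorted (2,3,3,4): b_1=2>1, not a PF.
Total 256; non-PF = 256−125 = 131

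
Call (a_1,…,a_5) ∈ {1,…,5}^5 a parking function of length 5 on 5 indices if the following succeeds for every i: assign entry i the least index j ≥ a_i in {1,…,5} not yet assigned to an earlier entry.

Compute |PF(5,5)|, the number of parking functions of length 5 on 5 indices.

|PF(5,5)| = (5+1−5)·(5+1)^{5−1} = 1 · 1296 = 1296
Check (5,1,3,1,1) → sorted (1,1,1,3,5): b_i ≤ i ∀i, a PF.

1296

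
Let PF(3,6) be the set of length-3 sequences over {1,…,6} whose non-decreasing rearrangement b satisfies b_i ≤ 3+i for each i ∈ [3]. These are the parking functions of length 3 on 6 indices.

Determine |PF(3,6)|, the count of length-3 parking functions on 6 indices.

196

#PF = 4·7^2 = 4×49 = 196 (Pollak)
E.g. (2,3,2) → sorted (2,2,3): b_i ≤ 3+i ∀i, a PF.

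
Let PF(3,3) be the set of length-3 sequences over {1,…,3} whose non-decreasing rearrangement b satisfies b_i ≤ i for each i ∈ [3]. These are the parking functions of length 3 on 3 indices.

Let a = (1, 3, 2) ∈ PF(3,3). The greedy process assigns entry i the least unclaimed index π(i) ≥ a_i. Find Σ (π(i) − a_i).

0

Σπ = 6 ({1..3} each once); Σa = 1+3+2 = 6; disp = 6−6 = 0.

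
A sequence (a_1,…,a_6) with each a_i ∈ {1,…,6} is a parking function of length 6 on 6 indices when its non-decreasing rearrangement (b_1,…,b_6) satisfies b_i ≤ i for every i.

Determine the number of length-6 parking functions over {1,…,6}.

|PF(6,6)| = (6−6+1)·(6+1)^(6−1) = 1 · 16807 = 16807 (Konheim–Weiss)
Example (4,1,1,5,5,2) → sorted (1,1,2,4,5,5): b_i ≤ i ∀i, a PF.

16807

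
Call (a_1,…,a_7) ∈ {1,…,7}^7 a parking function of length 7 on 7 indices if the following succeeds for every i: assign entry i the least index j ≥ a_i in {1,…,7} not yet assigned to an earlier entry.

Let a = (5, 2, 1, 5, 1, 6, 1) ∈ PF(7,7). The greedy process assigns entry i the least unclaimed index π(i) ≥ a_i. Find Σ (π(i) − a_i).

7

Σπ = 28 ({1..7} each once); Σa = 5+2+1+5+1+6+1 = 21; disp = 28−21 = 7.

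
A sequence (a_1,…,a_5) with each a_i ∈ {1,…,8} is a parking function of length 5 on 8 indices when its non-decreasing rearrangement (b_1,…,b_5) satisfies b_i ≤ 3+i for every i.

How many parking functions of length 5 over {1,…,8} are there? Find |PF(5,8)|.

26244

#PF = (9−5)·9^(5−1) = 4 · 6561 = 26244 [KW]
E.g. (1,6,2,8,4) → sorted (1,2,4,6,8): b_i ≤ 3+i ∀i, a PF.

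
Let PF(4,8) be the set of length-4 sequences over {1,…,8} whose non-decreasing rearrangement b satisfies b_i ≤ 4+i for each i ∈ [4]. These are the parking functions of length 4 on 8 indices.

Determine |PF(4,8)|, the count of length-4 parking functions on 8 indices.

3645

#PF = 5·9^3 = 5×729 = 3645 (Konheim–Weiss)
E.g. (4,7,6,3) → sorted (3,4,6,7): b_i ≤ 4+i ∀i, a PF.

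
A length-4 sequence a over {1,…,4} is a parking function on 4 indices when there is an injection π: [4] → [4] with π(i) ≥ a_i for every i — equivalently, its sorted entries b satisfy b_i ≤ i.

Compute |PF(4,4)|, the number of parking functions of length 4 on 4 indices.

125

Count = 1·5^3 = 1×125 = 125 [KW]
Check (1,1,1,3) → sorted (1,1,1,3): b_i ≤ i ∀i, a PF.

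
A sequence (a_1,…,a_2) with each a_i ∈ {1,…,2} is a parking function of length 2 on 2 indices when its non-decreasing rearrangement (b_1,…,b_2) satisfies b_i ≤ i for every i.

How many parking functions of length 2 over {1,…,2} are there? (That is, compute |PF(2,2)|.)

3

Count = (2+1−2)·(2+1)^{2−1} = 1×3 = 3 (Konheim–Weiss)
E.g. (2,1) → sorted (1,2): b_i ≤ i ∀i, a PF.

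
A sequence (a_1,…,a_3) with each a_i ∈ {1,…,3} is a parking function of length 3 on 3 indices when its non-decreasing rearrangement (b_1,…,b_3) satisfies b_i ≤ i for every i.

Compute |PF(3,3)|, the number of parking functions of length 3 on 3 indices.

|PF(3,3)| = (3+1−3)·(3+1)^{3−1} = 1·16 = 16
E.g. (2,2,1) → sorted (1,2,2): b_i ≤ i ∀i, a PF.

16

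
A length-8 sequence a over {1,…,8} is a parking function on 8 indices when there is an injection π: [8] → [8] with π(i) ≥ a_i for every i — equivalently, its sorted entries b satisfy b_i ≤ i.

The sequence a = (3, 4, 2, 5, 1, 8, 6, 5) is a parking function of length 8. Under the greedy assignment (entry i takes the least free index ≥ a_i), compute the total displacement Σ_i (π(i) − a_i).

2

Σπ(i) = 1+…+8 = 36; Σa = 3+4+2+5+1+8+6+5 = 34; disp = 36−34 = 2.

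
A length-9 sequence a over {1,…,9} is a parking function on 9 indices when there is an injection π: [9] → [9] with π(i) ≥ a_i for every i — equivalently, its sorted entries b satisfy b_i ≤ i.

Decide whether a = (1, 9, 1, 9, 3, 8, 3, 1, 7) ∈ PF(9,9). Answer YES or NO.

NO

Sorted: b = (1, 1, 1, 3, 3, 7, 8, 9, 9).
  b_1=1 ≤ 1
  b_2=1 ≤ 2
  b_3=1 ≤ 3
  b_4=3 ≤ 4
  b_5=3 ≤ 5
  b_6=7 > 6
  fails at i=6 ⇒ NO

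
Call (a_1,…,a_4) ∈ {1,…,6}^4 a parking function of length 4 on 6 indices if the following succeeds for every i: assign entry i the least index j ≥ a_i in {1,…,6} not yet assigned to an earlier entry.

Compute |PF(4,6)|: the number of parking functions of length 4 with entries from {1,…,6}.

1029

#PF = (6+1−4)·(6+1)^{4−1} = 3·343 = 1029 (Pollak)
Example (5,1,4,1) → sorted (1,1,4,5): b_i ≤ 2+i ∀i, a PF.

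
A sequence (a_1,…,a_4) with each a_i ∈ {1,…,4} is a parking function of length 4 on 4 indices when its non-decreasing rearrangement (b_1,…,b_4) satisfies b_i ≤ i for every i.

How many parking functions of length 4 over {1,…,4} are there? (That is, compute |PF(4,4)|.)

125

|PF(4,4)| = 1·5^3 = 1×125 = 125 (Konheim–Weiss)
Example (4,3,2,1) → sorted (1,2,3,4): b_i ≤ i ∀i, a PF.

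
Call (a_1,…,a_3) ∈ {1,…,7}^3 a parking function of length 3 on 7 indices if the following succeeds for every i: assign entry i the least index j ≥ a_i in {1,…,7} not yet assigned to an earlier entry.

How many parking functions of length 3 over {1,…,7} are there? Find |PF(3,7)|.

320

#PF = (8−3)·8^(3−1) = 5×64 = 320 (Konheim–Weiss)
Example (5,6,6) → sorted (5,6,6): b_i ≤ 4+i ∀i, a PF.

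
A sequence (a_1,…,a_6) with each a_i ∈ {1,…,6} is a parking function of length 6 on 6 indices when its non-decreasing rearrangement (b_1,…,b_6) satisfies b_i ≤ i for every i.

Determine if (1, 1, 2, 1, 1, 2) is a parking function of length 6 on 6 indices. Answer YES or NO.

Sorted: b = (1, 1, 1, 1, 2, 2).
  b_1=1 ≤ 1
  b_2=1 ≤ 2
  b_3=1 ≤ 3
  b_4=1 ≤ 4
  b_5=2 ≤ 5
  b_6=2 ≤ 6
All bounds hold ⇒ YES

YES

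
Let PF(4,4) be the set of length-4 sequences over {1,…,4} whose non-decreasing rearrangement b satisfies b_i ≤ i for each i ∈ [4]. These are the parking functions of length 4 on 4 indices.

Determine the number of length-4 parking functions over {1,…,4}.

125

Count = (4−4+1)·(4+1)^(4−1) = 1·125 = 125 (Konheim–Weiss)
Example (4,3,1,2) → sorted (1,2,3,4): b_i ≤ i ∀i, a PF.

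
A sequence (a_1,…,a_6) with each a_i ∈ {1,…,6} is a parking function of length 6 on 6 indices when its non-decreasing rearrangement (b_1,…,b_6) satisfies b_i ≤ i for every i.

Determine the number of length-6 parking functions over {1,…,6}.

16807

|PF| = 1·7^5 = 1 · 16807 = 16807 [KW]
Example (5,2,3,1,5,1) → sorted (1,1,2,3,5,5): b_i ≤ i ∀i, a PF.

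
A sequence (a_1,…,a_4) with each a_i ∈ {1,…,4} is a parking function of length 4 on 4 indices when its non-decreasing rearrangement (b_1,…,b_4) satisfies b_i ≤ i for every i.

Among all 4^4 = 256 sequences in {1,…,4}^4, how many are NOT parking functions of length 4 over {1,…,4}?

131

Count = (4−4+1)·(4+1)^(4−1) = 1 · 125 = 125 (Konheim–Weiss)
Check (4,2,4,4) → sorted (2,4,4,4): b_1=2>1, not a PF.
Total 256; non-PF = 256−125 = 131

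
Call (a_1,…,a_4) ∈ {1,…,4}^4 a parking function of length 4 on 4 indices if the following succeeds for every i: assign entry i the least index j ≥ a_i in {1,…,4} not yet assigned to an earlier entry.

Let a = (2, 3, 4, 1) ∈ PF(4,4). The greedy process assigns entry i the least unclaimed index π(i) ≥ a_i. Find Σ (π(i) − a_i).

Σπ = 4·5/2 = 10 (π permutes [4]); Σa = 2+3+4+1 = 10; disp = 10−10 = 0.

0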